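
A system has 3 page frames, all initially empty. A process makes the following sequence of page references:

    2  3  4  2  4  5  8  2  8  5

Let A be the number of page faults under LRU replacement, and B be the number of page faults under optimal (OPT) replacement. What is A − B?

1

Under LRU: F F F . . F F F . . → 6 faults.
Under OPT: F F F . . F F . . . → 5 faults.
A − B = 6 − 5 = 1.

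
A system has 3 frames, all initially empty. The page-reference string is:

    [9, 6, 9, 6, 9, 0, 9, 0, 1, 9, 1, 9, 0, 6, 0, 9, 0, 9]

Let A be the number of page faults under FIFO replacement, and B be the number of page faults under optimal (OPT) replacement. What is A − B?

Under FIFO: F F . . . F . . F F . . . F F . . . → 7 faults.
Under OPT: F F . . . F . . F . . . . F . . . . → 5 faults.
A − B = 7 − 5 = 2.

2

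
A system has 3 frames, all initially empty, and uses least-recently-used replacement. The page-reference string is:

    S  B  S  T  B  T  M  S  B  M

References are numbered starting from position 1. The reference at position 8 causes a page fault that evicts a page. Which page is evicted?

B

pos 1: S -> fault, frames (S)
pos 2: B -> fault, frames (S B)
pos 3: S -> hit
pos 4: T -> fault, frames (B S T)
pos 5: B -> hit
pos 6: T -> hit
pos 7: M -> fault, evict S, frames (B T M)
pos 8: S -> fault, evict B, frames (T M S)
At position 8, page B is evicted.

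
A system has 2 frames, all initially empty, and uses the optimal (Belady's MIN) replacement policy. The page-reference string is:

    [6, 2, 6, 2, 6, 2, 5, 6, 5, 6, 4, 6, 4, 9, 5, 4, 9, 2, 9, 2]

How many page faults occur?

8

6 → miss, frames {6}
2 → miss, frames {6,2}
6 → hit
2 → hit
6 → hit
2 → hit
5 → miss, evict 2, frames {6,5}
6 → hit
5 → hit
6 → hit
4 → miss, evict 5, frames {6,4}
6 → hit
4 → hit
9 → miss, evict 6, frames {4,9}
5 → miss, evict 9, frames {4,5}
4 → hit
9 → miss, evict 5, frames {4,9}
2 → miss, evict 4, frames {9,2}
9 → hit
2 → hit
Page faults: 8.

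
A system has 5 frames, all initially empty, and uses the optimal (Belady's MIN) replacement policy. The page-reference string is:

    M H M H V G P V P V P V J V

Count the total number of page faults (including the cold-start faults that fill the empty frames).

M → miss, frames [M]
H → miss, frames [M, H]
M → hit
H → hit
V → miss, frames [M, H, V]
G → miss, frames [M, H, V, G]
P → miss, frames [M, H, V, G, P]
V → hit
P → hit
V → hit
P → hit
V → hit
J → miss, evict P, frames [M, H, V, G, J]
V → hit
Page faults: 6.

6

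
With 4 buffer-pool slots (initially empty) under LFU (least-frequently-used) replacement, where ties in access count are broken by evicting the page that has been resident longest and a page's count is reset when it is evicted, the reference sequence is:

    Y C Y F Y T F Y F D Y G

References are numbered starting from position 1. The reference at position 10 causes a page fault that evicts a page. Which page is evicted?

pos 1: Y → fault, frames (Y)
pos 2: C → fault, frames (Y C)
pos 3: Y → hit
pos 4: F → fault, frames (Y C F)
pos 5: Y → hit
pos 6: T → fault, frames (Y C F T)
pos 7: F → hit
pos 8: Y → hit
pos 9: F → hit
pos 10: D → fault, evict C, frames (Y F T D)
At position 10, page C is evicted.

C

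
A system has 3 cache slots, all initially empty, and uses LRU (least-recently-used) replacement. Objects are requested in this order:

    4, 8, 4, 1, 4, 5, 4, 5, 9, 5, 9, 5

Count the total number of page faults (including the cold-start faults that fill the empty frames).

5

4 → fault, frames {4}
8 → fault, frames {4,8}
4 → hit
1 → fault, frames {8,4,1}
4 → hit
5 → fault, evict 8, frames {1,4,5}
4 → hit
5 → hit
9 → fault, evict 1, frames {4,5,9}
5 → hit
9 → hit
5 → hit
Page faults: 5.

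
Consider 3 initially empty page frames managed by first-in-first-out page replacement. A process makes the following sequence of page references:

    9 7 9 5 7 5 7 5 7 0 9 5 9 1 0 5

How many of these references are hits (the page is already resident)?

9: fault, frames (9)
7: fault, frames (9 7)
9: hit
5: fault, frames (9 7 5)
7: hit
5: hit
7: hit
5: hit
7: hit
0: fault, evict 9, frames (7 5 0)
9: fault, evict 7, frames (5 0 9)
5: hit
9: hit
1: fault, evict 5, frames (0 9 1)
0: hit
5: fault, evict 0, frames (9 1 5)
Hits: 9.

9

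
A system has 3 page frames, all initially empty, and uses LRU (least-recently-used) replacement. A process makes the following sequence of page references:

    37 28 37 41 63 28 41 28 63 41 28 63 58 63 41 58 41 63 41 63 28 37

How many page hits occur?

37: fault, frames (37)
28: fault, frames (37 28)
37: hit
41: fault, frames (28 37 41)
63: fault, evict 28, frames (37 41 63)
28: fault, evict 37, frames (41 63 28)
41: hit
28: hit
63: hit
41: hit
28: hit
63: hit
58: fault, evict 41, frames (28 63 58)
63: hit
41: fault, evict 28, frames (58 63 41)
58: hit
41: hit
63: hit
41: hit
63: hit
28: fault, evict 58, frames (41 63 28)
37: fault, evict 41, frames (63 28 37)
Hits: 13.

13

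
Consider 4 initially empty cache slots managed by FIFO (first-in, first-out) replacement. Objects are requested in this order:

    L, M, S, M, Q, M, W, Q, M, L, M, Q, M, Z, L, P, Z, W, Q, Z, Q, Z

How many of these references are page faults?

L -> miss, frames {L}
M -> miss, frames {L,M}
S -> miss, frames {L,M,S}
M -> hit
Q -> miss, frames {L,M,S,Q}
M -> hit
W -> miss, evict L, frames {M,S,Q,W}
Q -> hit
M -> hit
L -> miss, evict M, frames {S,Q,W,L}
M -> miss, evict S, frames {Q,W,L,M}
Q -> hit
M -> hit
Z -> miss, evict Q, frames {W,L,M,Z}
L -> hit
P -> miss, evict W, frames {L,M,Z,P}
Z -> hit
W -> miss, evict L, frames {M,Z,P,W}
Q -> miss, evict M, frames {Z,P,W,Q}
Z -> hit
Q -> hit
Z -> hit
Page faults: 11.

11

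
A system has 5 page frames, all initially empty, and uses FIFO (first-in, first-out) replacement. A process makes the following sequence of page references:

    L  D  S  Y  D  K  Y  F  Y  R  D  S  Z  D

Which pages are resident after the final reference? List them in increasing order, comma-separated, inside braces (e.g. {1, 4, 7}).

{D, F, R, S, Z}

L -> miss, frames {L}
D -> miss, frames {L,D}
S -> miss, frames {L,D,S}
Y -> miss, frames {L,D,S,Y}
D -> hit
K -> miss, frames {L,D,S,Y,K}
Y -> hit
F -> miss, evict L, frames {D,S,Y,K,F}
Y -> hit
R -> miss, evict D, frames {S,Y,K,F,R}
D -> miss, evict S, frames {Y,K,F,R,D}
S -> miss, evict Y, frames {K,F,R,D,S}
Z -> miss, evict K, frames {F,R,D,S,Z}
D -> hit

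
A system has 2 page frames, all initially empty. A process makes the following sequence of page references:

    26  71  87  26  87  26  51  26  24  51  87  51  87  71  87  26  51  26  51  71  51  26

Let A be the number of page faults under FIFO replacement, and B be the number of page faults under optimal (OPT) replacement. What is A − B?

3

Under FIFO: F F F F . . F . F . F F . F F F F . . F . F → 14 faults.
Under OPT: F F F . . . F . F . F . . F . F F . . F . F → 11 faults.
A − B = 14 − 11 = 3.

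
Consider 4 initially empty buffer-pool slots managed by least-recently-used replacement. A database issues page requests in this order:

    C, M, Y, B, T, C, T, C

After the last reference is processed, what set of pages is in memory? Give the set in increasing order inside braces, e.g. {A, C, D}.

C: fault, frames (C)
M: fault, frames (C M)
Y: fault, frames (C M Y)
B: fault, frames (C M Y B)
T: fault, evict C, frames (M Y B T)
C: fault, evict M, frames (Y B T C)
T: hit
C: hit

{B, C, T, Y}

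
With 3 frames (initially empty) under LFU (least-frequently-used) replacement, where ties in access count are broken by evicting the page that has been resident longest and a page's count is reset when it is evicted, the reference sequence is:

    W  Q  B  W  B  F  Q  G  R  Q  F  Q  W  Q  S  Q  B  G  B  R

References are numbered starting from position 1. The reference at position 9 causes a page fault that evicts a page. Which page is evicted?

pos 1: W → miss, frames {W}
pos 2: Q → miss, frames {W,Q}
pos 3: B → miss, frames {W,Q,B}
pos 4: W → hit
pos 5: B → hit
pos 6: F → miss, evict Q, frames {W,B,F}
pos 7: Q → miss, evict F, frames {W,B,Q}
pos 8: G → miss, evict Q, frames {W,B,G}
pos 9: R → miss, evict G, frames {W,B,R}
At position 9, page G is evicted.

G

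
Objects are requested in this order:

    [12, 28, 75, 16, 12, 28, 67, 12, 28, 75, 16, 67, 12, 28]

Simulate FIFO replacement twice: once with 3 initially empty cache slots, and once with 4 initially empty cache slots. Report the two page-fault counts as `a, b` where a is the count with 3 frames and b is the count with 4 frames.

11, 12

3 frames: F F F F F F F . . F F . F F → 11 faults.
4 frames: F F F F . . F F F F F F F F → 12 faults.
12 > 11: adding a frame increased faults — Belady's anomaly.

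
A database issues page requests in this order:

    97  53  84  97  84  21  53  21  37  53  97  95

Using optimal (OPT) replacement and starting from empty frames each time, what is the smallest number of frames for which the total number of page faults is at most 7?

f=1: 12 faults
f=2: 8 faults
f=3: 6 faults
f=4: 6 faults
f=5: 6 faults
f=6: 6 faults
Smallest f with faults ≤ 7 is 3.

3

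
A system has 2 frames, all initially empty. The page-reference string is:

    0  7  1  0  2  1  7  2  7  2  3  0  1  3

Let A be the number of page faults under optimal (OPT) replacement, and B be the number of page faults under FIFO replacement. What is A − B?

-4

Under OPT: F F F . F . F . . . F F F . → 8 faults.
Under FIFO: F F F F F F F F . . F F F F → 12 faults.
A − B = 8 − 12 = -4.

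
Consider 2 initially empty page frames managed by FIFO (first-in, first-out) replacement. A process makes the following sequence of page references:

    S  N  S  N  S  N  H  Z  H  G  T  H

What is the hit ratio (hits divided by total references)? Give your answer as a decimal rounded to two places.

0.42

S -> fault, frames [S]
N -> fault, frames [S, N]
S -> hit
N -> hit
S -> hit
N -> hit
H -> fault, evict S, frames [N, H]
Z -> fault, evict N, frames [H, Z]
H -> hit
G -> fault, evict H, frames [Z, G]
T -> fault, evict Z, frames [G, T]
H -> fault, evict G, frames [T, H]
Hits: 5 of 12 references → 5/12 = 0.4167.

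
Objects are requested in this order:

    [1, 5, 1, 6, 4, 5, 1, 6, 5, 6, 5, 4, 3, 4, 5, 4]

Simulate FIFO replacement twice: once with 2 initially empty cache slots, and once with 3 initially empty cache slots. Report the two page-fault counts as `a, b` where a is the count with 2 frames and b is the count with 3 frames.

12, 10

2 frames: F F . F F F F F F . . F F . F F → 12 faults.
3 frames: F F . F F . F . F F . F F . F . → 10 faults.
10 < 12: adding a frame reduced faults, as is typical.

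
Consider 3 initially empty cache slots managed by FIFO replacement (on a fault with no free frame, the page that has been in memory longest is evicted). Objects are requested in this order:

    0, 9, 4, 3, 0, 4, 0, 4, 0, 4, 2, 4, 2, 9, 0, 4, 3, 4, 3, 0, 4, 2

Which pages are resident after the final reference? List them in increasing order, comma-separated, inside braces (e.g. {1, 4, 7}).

0 -> fault, frames {0}
9 -> fault, frames {0,9}
4 -> fault, frames {0,9,4}
3 -> fault, evict 0, frames {9,4,3}
0 -> fault, evict 9, frames {4,3,0}
4 -> hit
0 -> hit
4 -> hit
0 -> hit
4 -> hit
2 -> fault, evict 4, frames {3,0,2}
4 -> fault, evict 3, frames {0,2,4}
2 -> hit
9 -> fault, evict 0, frames {2,4,9}
0 -> fault, evict 2, frames {4,9,0}
4 -> hit
3 -> fault, evict 4, frames {9,0,3}
4 -> fault, evict 9, frames {0,3,4}
3 -> hit
0 -> hit
4 -> hit
2 -> fault, evict 0, frames {3,4,2}

{2, 3, 4}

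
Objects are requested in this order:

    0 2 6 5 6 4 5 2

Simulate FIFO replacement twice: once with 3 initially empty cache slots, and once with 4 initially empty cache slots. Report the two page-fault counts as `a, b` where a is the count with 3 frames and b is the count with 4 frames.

6, 5

3 frames: F F F F . F . F → 6 faults.
4 frames: F F F F . F . . → 5 faults.
5 < 6: adding a frame reduced faults, as is typical.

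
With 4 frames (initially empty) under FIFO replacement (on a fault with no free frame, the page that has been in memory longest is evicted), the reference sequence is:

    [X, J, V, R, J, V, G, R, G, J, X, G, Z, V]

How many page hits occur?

6

X -> miss, frames {X}
J -> miss, frames {X,J}
V -> miss, frames {X,J,V}
R -> miss, frames {X,J,V,R}
J -> hit
V -> hit
G -> miss, evict X, frames {J,V,R,G}
R -> hit
G -> hit
J -> hit
X -> miss, evict J, frames {V,R,G,X}
G -> hit
Z -> miss, evict V, frames {R,G,X,Z}
V -> miss, evict R, frames {G,X,Z,V}
Hits: 6.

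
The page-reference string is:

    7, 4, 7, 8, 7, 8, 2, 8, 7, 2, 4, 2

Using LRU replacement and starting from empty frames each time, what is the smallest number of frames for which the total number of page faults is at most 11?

f=1: 12 faults
f=2: 7 faults
f=3: 5 faults
f=4: 4 faults
Smallest f with faults ≤ 11 is 2.

2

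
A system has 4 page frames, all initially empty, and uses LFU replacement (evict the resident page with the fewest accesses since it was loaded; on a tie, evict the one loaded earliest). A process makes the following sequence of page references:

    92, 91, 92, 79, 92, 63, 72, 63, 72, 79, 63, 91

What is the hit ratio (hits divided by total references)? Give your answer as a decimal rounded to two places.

92: fault, frames (92)
91: fault, frames (92 91)
92: hit
79: fault, frames (92 91 79)
92: hit
63: fault, frames (92 91 79 63)
72: fault, evict 91, frames (92 79 63 72)
63: hit
72: hit
79: hit
63: hit
91: fault, evict 79, frames (92 63 72 91)
Hits: 6 of 12 references → 6/12 = 0.5000.

0.50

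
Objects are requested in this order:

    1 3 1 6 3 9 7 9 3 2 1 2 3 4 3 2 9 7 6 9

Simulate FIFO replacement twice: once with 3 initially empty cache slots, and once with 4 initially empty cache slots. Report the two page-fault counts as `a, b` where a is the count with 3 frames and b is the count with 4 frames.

14, 12

3 frames: F F . F . F F . F F F . . F F F F F F . → 14 faults.
4 frames: F F . F . F F . . F F . F F . . F F F . → 12 faults.
12 < 14: adding a frame reduced faults, as is typical.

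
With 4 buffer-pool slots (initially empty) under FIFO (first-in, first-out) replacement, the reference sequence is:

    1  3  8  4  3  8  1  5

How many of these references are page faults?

1: miss, frames [1]
3: miss, frames [1, 3]
8: miss, frames [1, 3, 8]
4: miss, frames [1, 3, 8, 4]
3: hit
8: hit
1: hit
5: miss, evict 1, frames [3, 8, 4, 5]
Page faults: 5.

5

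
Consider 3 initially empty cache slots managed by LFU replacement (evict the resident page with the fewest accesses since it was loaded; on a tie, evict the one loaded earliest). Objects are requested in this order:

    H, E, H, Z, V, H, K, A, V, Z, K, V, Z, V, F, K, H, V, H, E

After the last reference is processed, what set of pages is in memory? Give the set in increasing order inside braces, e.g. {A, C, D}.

{E, H, V}

H → miss, frames [H]
E → miss, frames [H, E]
H → hit
Z → miss, frames [H, E, Z]
V → miss, evict E, frames [H, Z, V]
H → hit
K → miss, evict Z, frames [H, V, K]
A → miss, evict V, frames [H, K, A]
V → miss, evict K, frames [H, A, V]
Z → miss, evict A, frames [H, V, Z]
K → miss, evict V, frames [H, Z, K]
V → miss, evict Z, frames [H, K, V]
Z → miss, evict K, frames [H, V, Z]
V → hit
F → miss, evict Z, frames [H, V, F]
K → miss, evict F, frames [H, V, K]
H → hit
V → hit
H → hit
E → miss, evict K, frames [H, V, E]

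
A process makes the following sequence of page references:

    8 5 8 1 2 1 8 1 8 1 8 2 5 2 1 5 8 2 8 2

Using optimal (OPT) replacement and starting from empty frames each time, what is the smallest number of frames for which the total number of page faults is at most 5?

f=1: 20 faults
f=2: 10 faults
f=3: 6 faults
f=4: 4 faults
Smallest f with faults ≤ 5 is 4.

4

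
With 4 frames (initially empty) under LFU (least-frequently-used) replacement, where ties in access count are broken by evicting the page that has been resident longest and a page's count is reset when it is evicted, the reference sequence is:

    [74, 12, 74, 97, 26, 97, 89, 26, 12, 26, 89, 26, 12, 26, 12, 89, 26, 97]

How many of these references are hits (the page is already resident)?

9

74 → miss, frames {74}
12 → miss, frames {74,12}
74 → hit
97 → miss, frames {74,12,97}
26 → miss, frames {74,12,97,26}
97 → hit
89 → miss, evict 12, frames {74,97,26,89}
26 → hit
12 → miss, evict 89, frames {74,97,26,12}
26 → hit
89 → miss, evict 12, frames {74,97,26,89}
26 → hit
12 → miss, evict 89, frames {74,97,26,12}
26 → hit
12 → hit
89 → miss, evict 74, frames {97,26,12,89}
26 → hit
97 → hit
Hits: 9.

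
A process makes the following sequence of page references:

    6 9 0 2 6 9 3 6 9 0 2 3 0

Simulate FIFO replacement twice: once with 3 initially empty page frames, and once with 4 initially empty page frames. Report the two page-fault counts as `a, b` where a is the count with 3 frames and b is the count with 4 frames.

3 frames: F F F F F F F . . F F . . → 9 faults.
4 frames: F F F F . . F F F F F F . → 10 faults.
10 > 9: adding a frame increased faults — Belady's anomaly.

9, 10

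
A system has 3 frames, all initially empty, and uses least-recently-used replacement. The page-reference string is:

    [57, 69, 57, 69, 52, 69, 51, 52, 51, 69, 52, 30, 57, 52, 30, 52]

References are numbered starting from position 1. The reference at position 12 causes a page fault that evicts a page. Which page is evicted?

51

pos 1: 57 → miss, frames {57}
pos 2: 69 → miss, frames {57,69}
pos 3: 57 → hit
pos 4: 69 → hit
pos 5: 52 → miss, frames {57,69,52}
pos 6: 69 → hit
pos 7: 51 → miss, evict 57, frames {52,69,51}
pos 8: 52 → hit
pos 9: 51 → hit
pos 10: 69 → hit
pos 11: 52 → hit
pos 12: 30 → miss, evict 51, frames {69,52,30}
At position 12, page 51 is evicted.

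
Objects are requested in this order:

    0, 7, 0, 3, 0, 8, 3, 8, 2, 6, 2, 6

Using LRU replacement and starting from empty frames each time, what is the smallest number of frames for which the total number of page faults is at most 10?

2

f=1: 12 faults
f=2: 7 faults
f=3: 6 faults
f=4: 6 faults
f=5: 6 faults
f=6: 6 faults
Smallest f with faults ≤ 10 is 2.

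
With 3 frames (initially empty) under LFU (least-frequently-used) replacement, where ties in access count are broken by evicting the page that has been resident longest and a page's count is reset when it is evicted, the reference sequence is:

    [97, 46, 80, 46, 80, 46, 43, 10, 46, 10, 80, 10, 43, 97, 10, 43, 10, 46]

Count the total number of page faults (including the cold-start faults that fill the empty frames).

8

97: fault, frames {97}
46: fault, frames {97,46}
80: fault, frames {97,46,80}
46: hit
80: hit
46: hit
43: fault, evict 97, frames {46,80,43}
10: fault, evict 43, frames {46,80,10}
46: hit
10: hit
80: hit
10: hit
43: fault, evict 80, frames {46,10,43}
97: fault, evict 43, frames {46,10,97}
10: hit
43: fault, evict 97, frames {46,10,43}
10: hit
46: hit
Page faults: 8.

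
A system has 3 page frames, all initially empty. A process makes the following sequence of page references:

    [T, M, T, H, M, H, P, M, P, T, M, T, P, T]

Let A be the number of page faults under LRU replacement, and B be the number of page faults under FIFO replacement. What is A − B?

Under LRU: F F . F . . F . . F . . . . → 5 faults.
Under FIFO: F F . F . . F . . F F . . . → 6 faults.
A − B = 5 − 6 = -1.

-1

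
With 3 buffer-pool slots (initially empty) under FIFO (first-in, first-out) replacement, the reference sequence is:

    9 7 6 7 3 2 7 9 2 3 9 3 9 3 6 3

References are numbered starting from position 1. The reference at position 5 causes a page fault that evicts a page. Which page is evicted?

pos 1: 9: miss, frames {9}
pos 2: 7: miss, frames {9,7}
pos 3: 6: miss, frames {9,7,6}
pos 4: 7: hit
pos 5: 3: miss, evict 9, frames {7,6,3}
At position 5, page 9 is evicted.

9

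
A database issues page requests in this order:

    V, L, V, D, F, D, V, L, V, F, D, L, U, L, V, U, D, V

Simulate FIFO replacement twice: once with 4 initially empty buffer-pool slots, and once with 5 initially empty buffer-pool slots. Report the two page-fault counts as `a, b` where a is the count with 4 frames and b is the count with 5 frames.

6, 5

4 frames: F F . F F . . . . . . . F . F . . . → 6 faults.
5 frames: F F . F F . . . . . . . F . . . . . → 5 faults.
5 < 6: adding a frame reduced faults, as is typical.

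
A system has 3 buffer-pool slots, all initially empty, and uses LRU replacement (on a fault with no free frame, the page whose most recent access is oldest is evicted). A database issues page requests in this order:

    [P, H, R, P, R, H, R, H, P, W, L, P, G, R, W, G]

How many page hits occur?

P -> miss, frames [P]
H -> miss, frames [P, H]
R -> miss, frames [P, H, R]
P -> hit
R -> hit
H -> hit
R -> hit
H -> hit
P -> hit
W -> miss, evict R, frames [H, P, W]
L -> miss, evict H, frames [P, W, L]
P -> hit
G -> miss, evict W, frames [L, P, G]
R -> miss, evict L, frames [P, G, R]
W -> miss, evict P, frames [G, R, W]
G -> hit
Hits: 8.

8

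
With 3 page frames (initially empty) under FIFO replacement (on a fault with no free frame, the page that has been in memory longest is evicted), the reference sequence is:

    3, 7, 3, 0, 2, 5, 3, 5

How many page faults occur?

3: miss, frames [3]
7: miss, frames [3, 7]
3: hit
0: miss, frames [3, 7, 0]
2: miss, evict 3, frames [7, 0, 2]
5: miss, evict 7, frames [0, 2, 5]
3: miss, evict 0, frames [2, 5, 3]
5: hit
Page faults: 6.

6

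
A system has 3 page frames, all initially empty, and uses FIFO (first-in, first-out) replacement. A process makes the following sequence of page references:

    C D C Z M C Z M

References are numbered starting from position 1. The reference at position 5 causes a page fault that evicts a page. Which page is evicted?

pos 1: C: fault, frames (C)
pos 2: D: fault, frames (C D)
pos 3: C: hit
pos 4: Z: fault, frames (C D Z)
pos 5: M: fault, evict C, frames (D Z M)
At position 5, page C is evicted.

C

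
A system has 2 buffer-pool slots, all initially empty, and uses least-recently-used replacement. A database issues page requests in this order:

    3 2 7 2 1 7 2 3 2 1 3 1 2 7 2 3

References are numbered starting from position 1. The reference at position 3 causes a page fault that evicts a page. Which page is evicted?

pos 1: 3: miss, frames [3]
pos 2: 2: miss, frames [3, 2]
pos 3: 7: miss, evict 3, frames [2, 7]
At position 3, page 3 is evicted.

3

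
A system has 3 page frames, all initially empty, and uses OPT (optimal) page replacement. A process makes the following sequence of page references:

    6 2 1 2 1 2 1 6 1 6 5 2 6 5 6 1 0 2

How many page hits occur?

6 → miss, frames {6}
2 → miss, frames {6,2}
1 → miss, frames {6,2,1}
2 → hit
1 → hit
2 → hit
1 → hit
6 → hit
1 → hit
6 → hit
5 → miss, evict 1, frames {6,2,5}
2 → hit
6 → hit
5 → hit
6 → hit
1 → miss, evict 5, frames {6,2,1}
0 → miss, evict 1, frames {6,2,0}
2 → hit
Hits: 12.

12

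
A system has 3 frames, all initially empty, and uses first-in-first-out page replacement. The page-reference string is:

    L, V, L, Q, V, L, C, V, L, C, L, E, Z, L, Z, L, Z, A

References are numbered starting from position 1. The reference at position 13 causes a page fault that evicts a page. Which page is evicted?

C

pos 1: L → miss, frames {L}
pos 2: V → miss, frames {L,V}
pos 3: L → hit
pos 4: Q → miss, frames {L,V,Q}
pos 5: V → hit
pos 6: L → hit
pos 7: C → miss, evict L, frames {V,Q,C}
pos 8: V → hit
pos 9: L → miss, evict V, frames {Q,C,L}
pos 10: C → hit
pos 11: L → hit
pos 12: E → miss, evict Q, frames {C,L,E}
pos 13: Z → miss, evict C, frames {L,E,Z}
At position 13, page C is evicted.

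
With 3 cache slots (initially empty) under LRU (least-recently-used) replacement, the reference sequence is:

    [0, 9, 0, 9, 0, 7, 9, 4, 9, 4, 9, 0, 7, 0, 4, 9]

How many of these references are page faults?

0 -> miss, frames (0)
9 -> miss, frames (0 9)
0 -> hit
9 -> hit
0 -> hit
7 -> miss, frames (9 0 7)
9 -> hit
4 -> miss, evict 0, frames (7 9 4)
9 -> hit
4 -> hit
9 -> hit
0 -> miss, evict 7, frames (4 9 0)
7 -> miss, evict 4, frames (9 0 7)
0 -> hit
4 -> miss, evict 9, frames (7 0 4)
9 -> miss, evict 7, frames (0 4 9)
Page faults: 8.

8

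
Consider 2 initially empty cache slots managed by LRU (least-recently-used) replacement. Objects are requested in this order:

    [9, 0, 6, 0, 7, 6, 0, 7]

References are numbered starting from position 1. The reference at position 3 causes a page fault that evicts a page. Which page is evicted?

9

pos 1: 9: fault, frames {9}
pos 2: 0: fault, frames {9,0}
pos 3: 6: fault, evict 9, frames {0,6}
At position 3, page 9 is evicted.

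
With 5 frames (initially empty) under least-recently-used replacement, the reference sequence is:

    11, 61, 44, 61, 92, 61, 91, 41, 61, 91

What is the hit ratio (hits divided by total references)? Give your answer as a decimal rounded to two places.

11 -> miss, frames (11)
61 -> miss, frames (11 61)
44 -> miss, frames (11 61 44)
61 -> hit
92 -> miss, frames (11 44 61 92)
61 -> hit
91 -> miss, frames (11 44 92 61 91)
41 -> miss, evict 11, frames (44 92 61 91 41)
61 -> hit
91 -> hit
Hits: 4 of 10 references → 4/10 = 0.4000.

0.40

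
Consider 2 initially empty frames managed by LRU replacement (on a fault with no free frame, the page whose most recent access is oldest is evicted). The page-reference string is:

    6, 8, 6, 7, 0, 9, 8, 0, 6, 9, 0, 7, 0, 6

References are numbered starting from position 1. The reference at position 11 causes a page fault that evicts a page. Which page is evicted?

pos 1: 6 → miss, frames (6)
pos 2: 8 → miss, frames (6 8)
pos 3: 6 → hit
pos 4: 7 → miss, evict 8, frames (6 7)
pos 5: 0 → miss, evict 6, frames (7 0)
pos 6: 9 → miss, evict 7, frames (0 9)
pos 7: 8 → miss, evict 0, frames (9 8)
pos 8: 0 → miss, evict 9, frames (8 0)
pos 9: 6 → miss, evict 8, frames (0 6)
pos 10: 9 → miss, evict 0, frames (6 9)
pos 11: 0 → miss, evict 6, frames (9 0)
At position 11, page 6 is evicted.

6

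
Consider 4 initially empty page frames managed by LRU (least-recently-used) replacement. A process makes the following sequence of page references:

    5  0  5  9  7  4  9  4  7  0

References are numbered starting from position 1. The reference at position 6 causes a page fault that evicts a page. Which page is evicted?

pos 1: 5: fault, frames (5)
pos 2: 0: fault, frames (5 0)
pos 3: 5: hit
pos 4: 9: fault, frames (0 5 9)
pos 5: 7: fault, frames (0 5 9 7)
pos 6: 4: fault, evict 0, frames (5 9 7 4)
At position 6, page 0 is evicted.

0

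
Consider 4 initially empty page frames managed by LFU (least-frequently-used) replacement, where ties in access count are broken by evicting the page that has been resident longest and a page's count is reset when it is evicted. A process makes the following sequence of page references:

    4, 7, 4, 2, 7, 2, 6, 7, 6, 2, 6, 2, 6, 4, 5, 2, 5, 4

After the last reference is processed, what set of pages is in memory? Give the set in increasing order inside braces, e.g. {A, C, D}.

{2, 4, 6, 7}

4 -> miss, frames [4]
7 -> miss, frames [4, 7]
4 -> hit
2 -> miss, frames [4, 7, 2]
7 -> hit
2 -> hit
6 -> miss, frames [4, 7, 2, 6]
7 -> hit
6 -> hit
2 -> hit
6 -> hit
2 -> hit
6 -> hit
4 -> hit
5 -> miss, evict 4, frames [7, 2, 6, 5]
2 -> hit
5 -> hit
4 -> miss, evict 5, frames [7, 2, 6, 4]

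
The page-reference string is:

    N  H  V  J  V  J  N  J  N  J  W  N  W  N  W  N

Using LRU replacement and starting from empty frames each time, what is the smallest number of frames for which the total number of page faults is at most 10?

2

f=1: 16 faults
f=2: 7 faults
f=3: 6 faults
f=4: 5 faults
f=5: 5 faults
Smallest f with faults ≤ 10 is 2.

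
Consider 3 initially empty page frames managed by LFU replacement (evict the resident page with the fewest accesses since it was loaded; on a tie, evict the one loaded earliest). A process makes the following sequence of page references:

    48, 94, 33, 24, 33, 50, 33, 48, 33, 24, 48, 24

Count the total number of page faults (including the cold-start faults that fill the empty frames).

48 → miss, frames (48)
94 → miss, frames (48 94)
33 → miss, frames (48 94 33)
24 → miss, evict 48, frames (94 33 24)
33 → hit
50 → miss, evict 94, frames (33 24 50)
33 → hit
48 → miss, evict 24, frames (33 50 48)
33 → hit
24 → miss, evict 50, frames (33 48 24)
48 → hit
24 → hit
Page faults: 7.

7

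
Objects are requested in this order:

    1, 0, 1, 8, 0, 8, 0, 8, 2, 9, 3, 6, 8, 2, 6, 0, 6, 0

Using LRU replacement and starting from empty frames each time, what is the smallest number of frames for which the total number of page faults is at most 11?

3

f=1: 18 faults
f=2: 12 faults
f=3: 10 faults
f=4: 10 faults
f=5: 8 faults
f=6: 7 faults
f=7: 7 faults
Smallest f with faults ≤ 11 is 3.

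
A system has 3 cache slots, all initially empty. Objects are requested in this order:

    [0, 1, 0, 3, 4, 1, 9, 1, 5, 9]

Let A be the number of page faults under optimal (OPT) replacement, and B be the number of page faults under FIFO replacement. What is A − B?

Under OPT: F F . F F . F . F . → 6 faults.
Under FIFO: F F . F F . F F F . → 7 faults.
A − B = 6 − 7 = -1.

-1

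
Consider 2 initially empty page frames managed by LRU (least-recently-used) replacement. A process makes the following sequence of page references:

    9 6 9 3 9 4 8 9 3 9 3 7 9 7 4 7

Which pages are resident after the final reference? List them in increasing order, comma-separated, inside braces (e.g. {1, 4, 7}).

{4, 7}

9 → miss, frames (9)
6 → miss, frames (9 6)
9 → hit
3 → miss, evict 6, frames (9 3)
9 → hit
4 → miss, evict 3, frames (9 4)
8 → miss, evict 9, frames (4 8)
9 → miss, evict 4, frames (8 9)
3 → miss, evict 8, frames (9 3)
9 → hit
3 → hit
7 → miss, evict 9, frames (3 7)
9 → miss, evict 3, frames (7 9)
7 → hit
4 → miss, evict 9, frames (7 4)
7 → hit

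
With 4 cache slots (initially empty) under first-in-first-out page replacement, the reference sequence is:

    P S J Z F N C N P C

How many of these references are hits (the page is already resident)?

2

P → miss, frames {P}
S → miss, frames {P,S}
J → miss, frames {P,S,J}
Z → miss, frames {P,S,J,Z}
F → miss, evict P, frames {S,J,Z,F}
N → miss, evict S, frames {J,Z,F,N}
C → miss, evict J, frames {Z,F,N,C}
N → hit
P → miss, evict Z, frames {F,N,C,P}
C → hit
Hits: 2.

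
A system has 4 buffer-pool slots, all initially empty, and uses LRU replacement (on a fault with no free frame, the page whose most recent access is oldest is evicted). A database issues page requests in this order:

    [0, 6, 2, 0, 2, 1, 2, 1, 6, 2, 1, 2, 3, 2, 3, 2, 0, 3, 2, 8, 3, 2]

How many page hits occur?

0 -> miss, frames (0)
6 -> miss, frames (0 6)
2 -> miss, frames (0 6 2)
0 -> hit
2 -> hit
1 -> miss, frames (6 0 2 1)
2 -> hit
1 -> hit
6 -> hit
2 -> hit
1 -> hit
2 -> hit
3 -> miss, evict 0, frames (6 1 2 3)
2 -> hit
3 -> hit
2 -> hit
0 -> miss, evict 6, frames (1 3 2 0)
3 -> hit
2 -> hit
8 -> miss, evict 1, frames (0 3 2 8)
3 -> hit
2 -> hit
Hits: 15.

15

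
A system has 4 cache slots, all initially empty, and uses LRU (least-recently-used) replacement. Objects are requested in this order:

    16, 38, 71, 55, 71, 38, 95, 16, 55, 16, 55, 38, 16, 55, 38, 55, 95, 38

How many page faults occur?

7

16 → fault, frames [16]
38 → fault, frames [16, 38]
71 → fault, frames [16, 38, 71]
55 → fault, frames [16, 38, 71, 55]
71 → hit
38 → hit
95 → fault, evict 16, frames [55, 71, 38, 95]
16 → fault, evict 55, frames [71, 38, 95, 16]
55 → fault, evict 71, frames [38, 95, 16, 55]
16 → hit
55 → hit
38 → hit
16 → hit
55 → hit
38 → hit
55 → hit
95 → hit
38 → hit
Page faults: 7.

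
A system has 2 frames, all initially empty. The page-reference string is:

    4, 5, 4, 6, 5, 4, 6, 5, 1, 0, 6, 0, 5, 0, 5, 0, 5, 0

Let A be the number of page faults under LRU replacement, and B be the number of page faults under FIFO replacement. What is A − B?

1

Under LRU: F F . F F F F F F F F . F . . . . . → 11 faults.
Under FIFO: F F . F . F . F F F F . F F . . . . → 10 faults.
A − B = 11 − 10 = 1.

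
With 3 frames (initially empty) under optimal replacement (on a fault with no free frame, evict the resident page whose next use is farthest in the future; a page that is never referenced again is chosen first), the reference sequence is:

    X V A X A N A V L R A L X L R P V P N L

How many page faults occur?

10

X -> miss, frames {X}
V -> miss, frames {X,V}
A -> miss, frames {X,V,A}
X -> hit
A -> hit
N -> miss, evict X, frames {V,A,N}
A -> hit
V -> hit
L -> miss, evict N, frames {V,A,L}
R -> miss, evict V, frames {A,L,R}
A -> hit
L -> hit
X -> miss, evict A, frames {L,R,X}
L -> hit
R -> hit
P -> miss, evict X, frames {L,R,P}
V -> miss, evict R, frames {L,P,V}
P -> hit
N -> miss, evict V, frames {L,P,N}
L -> hit
Page faults: 10.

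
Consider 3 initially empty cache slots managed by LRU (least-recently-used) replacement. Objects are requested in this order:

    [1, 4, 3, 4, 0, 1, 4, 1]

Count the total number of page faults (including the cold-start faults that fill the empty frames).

1 → miss, frames [1]
4 → miss, frames [1, 4]
3 → miss, frames [1, 4, 3]
4 → hit
0 → miss, evict 1, frames [3, 4, 0]
1 → miss, evict 3, frames [4, 0, 1]
4 → hit
1 → hit
Page faults: 5.

5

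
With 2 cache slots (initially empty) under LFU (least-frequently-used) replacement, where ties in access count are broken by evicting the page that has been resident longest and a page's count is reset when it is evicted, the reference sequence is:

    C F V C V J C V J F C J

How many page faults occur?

10

C -> miss, frames (C)
F -> miss, frames (C F)
V -> miss, evict C, frames (F V)
C -> miss, evict F, frames (V C)
V -> hit
J -> miss, evict C, frames (V J)
C -> miss, evict J, frames (V C)
V -> hit
J -> miss, evict C, frames (V J)
F -> miss, evict J, frames (V F)
C -> miss, evict F, frames (V C)
J -> miss, evict C, frames (V J)
Page faults: 10.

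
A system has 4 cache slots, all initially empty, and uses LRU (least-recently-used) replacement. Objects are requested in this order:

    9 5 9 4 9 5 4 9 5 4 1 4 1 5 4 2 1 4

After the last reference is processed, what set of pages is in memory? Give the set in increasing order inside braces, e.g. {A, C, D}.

{1, 2, 4, 5}

9 -> fault, frames (9)
5 -> fault, frames (9 5)
9 -> hit
4 -> fault, frames (5 9 4)
9 -> hit
5 -> hit
4 -> hit
9 -> hit
5 -> hit
4 -> hit
1 -> fault, frames (9 5 4 1)
4 -> hit
1 -> hit
5 -> hit
4 -> hit
2 -> fault, evict 9, frames (1 5 4 2)
1 -> hit
4 -> hit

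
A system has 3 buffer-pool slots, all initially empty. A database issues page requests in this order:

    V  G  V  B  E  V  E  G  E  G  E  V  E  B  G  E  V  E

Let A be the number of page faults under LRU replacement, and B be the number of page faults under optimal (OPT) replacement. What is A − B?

Under LRU: F F . F F . . F . . . . . F F . F . → 8 faults.
Under OPT: F F . F F . . . . . . . . F . . F . → 6 faults.
A − B = 8 − 6 = 2.

2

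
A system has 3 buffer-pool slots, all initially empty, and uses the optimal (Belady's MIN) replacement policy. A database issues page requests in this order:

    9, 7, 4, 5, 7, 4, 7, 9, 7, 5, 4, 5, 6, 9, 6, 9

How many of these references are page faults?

9 -> miss, frames (9)
7 -> miss, frames (9 7)
4 -> miss, frames (9 7 4)
5 -> miss, evict 9, frames (7 4 5)
7 -> hit
4 -> hit
7 -> hit
9 -> miss, evict 4, frames (7 5 9)
7 -> hit
5 -> hit
4 -> miss, evict 7, frames (5 9 4)
5 -> hit
6 -> miss, evict 4, frames (5 9 6)
9 -> hit
6 -> hit
9 -> hit
Page faults: 7.

7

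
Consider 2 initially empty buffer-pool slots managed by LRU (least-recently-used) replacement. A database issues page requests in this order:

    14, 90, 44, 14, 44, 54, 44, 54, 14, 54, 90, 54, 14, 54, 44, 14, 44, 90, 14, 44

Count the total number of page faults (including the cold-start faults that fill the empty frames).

14: miss, frames [14]
90: miss, frames [14, 90]
44: miss, evict 14, frames [90, 44]
14: miss, evict 90, frames [44, 14]
44: hit
54: miss, evict 14, frames [44, 54]
44: hit
54: hit
14: miss, evict 44, frames [54, 14]
54: hit
90: miss, evict 14, frames [54, 90]
54: hit
14: miss, evict 90, frames [54, 14]
54: hit
44: miss, evict 14, frames [54, 44]
14: miss, evict 54, frames [44, 14]
44: hit
90: miss, evict 14, frames [44, 90]
14: miss, evict 44, frames [90, 14]
44: miss, evict 90, frames [14, 44]
Page faults: 13.

13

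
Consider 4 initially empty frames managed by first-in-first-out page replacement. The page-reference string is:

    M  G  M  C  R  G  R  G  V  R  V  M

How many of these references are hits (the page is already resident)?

6

M: miss, frames (M)
G: miss, frames (M G)
M: hit
C: miss, frames (M G C)
R: miss, frames (M G C R)
G: hit
R: hit
G: hit
V: miss, evict M, frames (G C R V)
R: hit
V: hit
M: miss, evict G, frames (C R V M)
Hits: 6.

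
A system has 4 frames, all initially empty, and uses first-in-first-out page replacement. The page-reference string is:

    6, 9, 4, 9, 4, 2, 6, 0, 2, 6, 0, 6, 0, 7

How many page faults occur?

7

6: fault, frames [6]
9: fault, frames [6, 9]
4: fault, frames [6, 9, 4]
9: hit
4: hit
2: fault, frames [6, 9, 4, 2]
6: hit
0: fault, evict 6, frames [9, 4, 2, 0]
2: hit
6: fault, evict 9, frames [4, 2, 0, 6]
0: hit
6: hit
0: hit
7: fault, evict 4, frames [2, 0, 6, 7]
Page faults: 7.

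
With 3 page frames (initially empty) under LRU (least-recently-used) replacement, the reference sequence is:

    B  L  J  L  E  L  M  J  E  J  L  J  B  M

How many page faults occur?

B → miss, frames (B)
L → miss, frames (B L)
J → miss, frames (B L J)
L → hit
E → miss, evict B, frames (J L E)
L → hit
M → miss, evict J, frames (E L M)
J → miss, evict E, frames (L M J)
E → miss, evict L, frames (M J E)
J → hit
L → miss, evict M, frames (E J L)
J → hit
B → miss, evict E, frames (L J B)
M → miss, evict L, frames (J B M)
Page faults: 10.

10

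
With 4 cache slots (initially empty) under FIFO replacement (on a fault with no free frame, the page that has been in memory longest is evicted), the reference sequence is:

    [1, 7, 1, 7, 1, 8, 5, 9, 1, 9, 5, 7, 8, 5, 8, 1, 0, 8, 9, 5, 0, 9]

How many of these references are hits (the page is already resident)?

1: fault, frames [1]
7: fault, frames [1, 7]
1: hit
7: hit
1: hit
8: fault, frames [1, 7, 8]
5: fault, frames [1, 7, 8, 5]
9: fault, evict 1, frames [7, 8, 5, 9]
1: fault, evict 7, frames [8, 5, 9, 1]
9: hit
5: hit
7: fault, evict 8, frames [5, 9, 1, 7]
8: fault, evict 5, frames [9, 1, 7, 8]
5: fault, evict 9, frames [1, 7, 8, 5]
8: hit
1: hit
0: fault, evict 1, frames [7, 8, 5, 0]
8: hit
9: fault, evict 7, frames [8, 5, 0, 9]
5: hit
0: hit
9: hit
Hits: 11.

11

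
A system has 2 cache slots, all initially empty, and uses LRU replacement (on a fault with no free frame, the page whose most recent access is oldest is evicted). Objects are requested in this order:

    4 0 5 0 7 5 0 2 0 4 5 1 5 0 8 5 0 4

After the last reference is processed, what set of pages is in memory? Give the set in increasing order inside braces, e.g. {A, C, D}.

{0, 4}

4 -> miss, frames [4]
0 -> miss, frames [4, 0]
5 -> miss, evict 4, frames [0, 5]
0 -> hit
7 -> miss, evict 5, frames [0, 7]
5 -> miss, evict 0, frames [7, 5]
0 -> miss, evict 7, frames [5, 0]
2 -> miss, evict 5, frames [0, 2]
0 -> hit
4 -> miss, evict 2, frames [0, 4]
5 -> miss, evict 0, frames [4, 5]
1 -> miss, evict 4, frames [5, 1]
5 -> hit
0 -> miss, evict 1, frames [5, 0]
8 -> miss, evict 5, frames [0, 8]
5 -> miss, evict 0, frames [8, 5]
0 -> miss, evict 8, frames [5, 0]
4 -> miss, evict 5, frames [0, 4]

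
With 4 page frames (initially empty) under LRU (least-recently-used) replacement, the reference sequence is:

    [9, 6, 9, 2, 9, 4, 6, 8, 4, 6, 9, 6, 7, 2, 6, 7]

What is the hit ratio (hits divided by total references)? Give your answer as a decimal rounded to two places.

9 -> miss, frames [9]
6 -> miss, frames [9, 6]
9 -> hit
2 -> miss, frames [6, 9, 2]
9 -> hit
4 -> miss, frames [6, 2, 9, 4]
6 -> hit
8 -> miss, evict 2, frames [9, 4, 6, 8]
4 -> hit
6 -> hit
9 -> hit
6 -> hit
7 -> miss, evict 8, frames [4, 9, 6, 7]
2 -> miss, evict 4, frames [9, 6, 7, 2]
6 -> hit
7 -> hit
Hits: 9 of 16 references → 9/16 = 0.5625.

0.56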